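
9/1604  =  9/1604 = 0.01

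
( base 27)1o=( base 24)23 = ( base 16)33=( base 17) 30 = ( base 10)51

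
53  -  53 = 0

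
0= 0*838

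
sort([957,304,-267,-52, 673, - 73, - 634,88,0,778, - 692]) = [ - 692, -634, - 267, - 73, - 52,0,88,  304 , 673, 778, 957 ]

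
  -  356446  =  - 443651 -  - 87205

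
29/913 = 29/913=0.03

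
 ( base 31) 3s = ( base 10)121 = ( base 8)171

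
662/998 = 331/499 = 0.66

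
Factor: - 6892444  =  -2^2*13^1*132547^1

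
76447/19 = 76447/19 = 4023.53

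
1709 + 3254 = 4963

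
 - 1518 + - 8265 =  -9783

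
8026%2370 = 916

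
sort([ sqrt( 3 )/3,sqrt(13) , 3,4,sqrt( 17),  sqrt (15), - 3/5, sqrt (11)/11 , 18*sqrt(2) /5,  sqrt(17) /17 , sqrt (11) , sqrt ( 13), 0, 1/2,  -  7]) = [ - 7, - 3/5,  0, sqrt (17 ) /17, sqrt(11 )/11,  1/2, sqrt( 3) /3,  3,sqrt (11 ), sqrt( 13),  sqrt(13),sqrt( 15 ),4, sqrt(17 ), 18 * sqrt(2 )/5]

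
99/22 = 9/2= 4.50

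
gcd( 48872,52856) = 8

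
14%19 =14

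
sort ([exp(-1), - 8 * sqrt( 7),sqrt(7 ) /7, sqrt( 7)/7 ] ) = [- 8*sqrt(7),exp( - 1), sqrt(7) /7, sqrt(7 )/7]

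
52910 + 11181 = 64091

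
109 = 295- 186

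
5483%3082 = 2401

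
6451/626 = 10 + 191/626  =  10.31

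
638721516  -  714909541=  - 76188025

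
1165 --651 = 1816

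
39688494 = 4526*8769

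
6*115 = 690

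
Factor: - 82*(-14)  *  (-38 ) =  - 43624=- 2^3*7^1*19^1*41^1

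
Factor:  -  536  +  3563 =3027 = 3^1*1009^1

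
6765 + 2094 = 8859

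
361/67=5+ 26/67 = 5.39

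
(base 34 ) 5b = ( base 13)10C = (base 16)B5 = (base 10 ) 181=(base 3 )20201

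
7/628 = 7/628=0.01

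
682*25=17050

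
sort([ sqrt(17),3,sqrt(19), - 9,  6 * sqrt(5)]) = [ - 9,  3,  sqrt(17 ), sqrt(19 ),6*sqrt (5) ] 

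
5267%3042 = 2225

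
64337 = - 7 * (-9191 ) 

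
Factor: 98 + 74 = 2^2*43^1 = 172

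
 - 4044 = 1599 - 5643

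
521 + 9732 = 10253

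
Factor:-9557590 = -2^1*5^1 * 7^1 *136537^1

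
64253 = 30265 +33988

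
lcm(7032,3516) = 7032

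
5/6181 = 5/6181= 0.00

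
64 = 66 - 2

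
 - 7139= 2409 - 9548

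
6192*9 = 55728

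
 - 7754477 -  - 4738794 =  - 3015683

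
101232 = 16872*6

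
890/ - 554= - 2  +  109/277 = -1.61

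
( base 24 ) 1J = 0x2b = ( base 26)1h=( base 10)43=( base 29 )1e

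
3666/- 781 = -5 + 239/781 =-  4.69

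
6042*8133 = 49139586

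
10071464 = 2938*3428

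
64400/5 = 12880 = 12880.00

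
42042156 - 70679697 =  - 28637541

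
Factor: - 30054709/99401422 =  - 2^( - 1 )*293^( - 1)*1973^1*15233^1*169627^ ( -1) 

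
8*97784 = 782272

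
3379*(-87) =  - 293973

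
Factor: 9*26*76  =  17784= 2^3*3^2*13^1*19^1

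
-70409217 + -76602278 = -147011495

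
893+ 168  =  1061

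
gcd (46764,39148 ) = 4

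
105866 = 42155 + 63711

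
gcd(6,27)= 3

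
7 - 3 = 4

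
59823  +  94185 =154008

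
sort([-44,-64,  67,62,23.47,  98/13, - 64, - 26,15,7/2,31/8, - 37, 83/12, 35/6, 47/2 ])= [ - 64, - 64, - 44,  -  37,  -  26,7/2, 31/8,35/6,83/12,98/13,15,23.47,47/2,62,67 ] 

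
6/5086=3/2543= 0.00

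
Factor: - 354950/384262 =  - 5^2*31^1 * 839^ ( - 1 ) = - 775/839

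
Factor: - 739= - 739^1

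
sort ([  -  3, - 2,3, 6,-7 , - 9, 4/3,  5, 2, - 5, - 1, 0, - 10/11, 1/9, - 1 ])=[ - 9, - 7, - 5, - 3, -2, - 1, - 1, - 10/11, 0,1/9, 4/3, 2,3, 5 , 6]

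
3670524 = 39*94116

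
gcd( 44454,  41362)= 2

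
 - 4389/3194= - 2+1999/3194= - 1.37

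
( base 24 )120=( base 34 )IC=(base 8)1160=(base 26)O0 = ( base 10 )624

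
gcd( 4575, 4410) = 15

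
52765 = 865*61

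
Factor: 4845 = 3^1*5^1*17^1*19^1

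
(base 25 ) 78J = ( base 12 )27AA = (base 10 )4594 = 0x11F2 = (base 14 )1962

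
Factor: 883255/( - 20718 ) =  - 2^ ( - 1) * 3^( - 2)* 5^1*1151^(-1)*176651^1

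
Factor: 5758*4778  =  2^2*2389^1*2879^1  =  27511724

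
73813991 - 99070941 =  - 25256950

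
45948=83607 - 37659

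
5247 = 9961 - 4714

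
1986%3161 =1986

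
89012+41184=130196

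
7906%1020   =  766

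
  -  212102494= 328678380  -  540780874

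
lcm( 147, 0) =0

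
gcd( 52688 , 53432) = 8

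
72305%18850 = 15755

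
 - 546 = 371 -917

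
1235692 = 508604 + 727088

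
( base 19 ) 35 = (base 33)1t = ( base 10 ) 62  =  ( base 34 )1s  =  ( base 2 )111110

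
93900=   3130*30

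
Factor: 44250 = 2^1*3^1*5^3*59^1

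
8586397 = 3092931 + 5493466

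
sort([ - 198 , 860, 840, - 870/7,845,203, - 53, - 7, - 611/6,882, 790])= [-198, - 870/7, - 611/6, - 53 , - 7, 203, 790,840, 845, 860,882]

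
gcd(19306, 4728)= 394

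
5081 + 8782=13863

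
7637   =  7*1091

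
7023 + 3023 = 10046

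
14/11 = 1 + 3/11=1.27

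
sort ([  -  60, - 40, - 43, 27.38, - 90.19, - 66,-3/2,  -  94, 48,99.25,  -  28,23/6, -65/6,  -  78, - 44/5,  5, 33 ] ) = [ - 94,-90.19, - 78,  -  66, - 60, - 43, - 40,-28, - 65/6, - 44/5, - 3/2,  23/6, 5,27.38,  33,48,99.25]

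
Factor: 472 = 2^3*59^1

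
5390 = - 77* ( - 70 )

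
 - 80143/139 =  - 80143/139 = - 576.57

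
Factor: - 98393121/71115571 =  - 3^2 * 719^( - 1) * 98909^( -1)*10932569^1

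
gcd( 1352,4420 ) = 52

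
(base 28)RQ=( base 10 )782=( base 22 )1DC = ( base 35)mc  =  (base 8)1416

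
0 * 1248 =0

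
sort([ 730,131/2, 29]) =[ 29,131/2, 730]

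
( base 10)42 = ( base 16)2a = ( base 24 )1i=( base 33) 19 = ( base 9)46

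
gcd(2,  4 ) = 2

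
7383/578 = 7383/578 = 12.77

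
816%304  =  208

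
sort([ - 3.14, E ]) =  [ - 3.14, E] 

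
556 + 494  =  1050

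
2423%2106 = 317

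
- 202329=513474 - 715803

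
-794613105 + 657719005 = - 136894100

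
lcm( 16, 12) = 48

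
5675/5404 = 1 + 271/5404 = 1.05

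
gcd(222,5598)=6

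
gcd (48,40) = 8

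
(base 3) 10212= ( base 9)125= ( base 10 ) 104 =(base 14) 76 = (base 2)1101000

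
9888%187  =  164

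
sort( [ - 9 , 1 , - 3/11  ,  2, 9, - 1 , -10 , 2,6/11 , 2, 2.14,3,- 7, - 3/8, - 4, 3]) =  [ - 10, - 9, - 7, - 4,-1 , - 3/8 , - 3/11,6/11,1, 2, 2 , 2,2.14, 3, 3, 9]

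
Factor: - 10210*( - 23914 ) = 2^2*5^1*11^1*1021^1*1087^1 = 244161940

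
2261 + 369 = 2630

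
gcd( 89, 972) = 1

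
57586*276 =15893736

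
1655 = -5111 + 6766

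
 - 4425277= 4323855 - 8749132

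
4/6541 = 4/6541  =  0.00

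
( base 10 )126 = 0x7e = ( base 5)1001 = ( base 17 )77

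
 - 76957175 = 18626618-95583793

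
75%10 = 5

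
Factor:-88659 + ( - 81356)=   - 170015 = - 5^1*37^1* 919^1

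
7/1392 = 7/1392 = 0.01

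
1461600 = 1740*840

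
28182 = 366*77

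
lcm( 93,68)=6324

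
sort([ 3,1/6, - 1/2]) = [ - 1/2, 1/6,3 ]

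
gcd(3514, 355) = 1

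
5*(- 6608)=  - 33040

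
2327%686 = 269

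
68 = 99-31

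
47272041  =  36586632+10685409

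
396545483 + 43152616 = 439698099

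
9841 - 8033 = 1808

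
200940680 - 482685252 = - 281744572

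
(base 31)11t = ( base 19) 2FE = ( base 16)3fd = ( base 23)1L9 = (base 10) 1021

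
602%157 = 131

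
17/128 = 17/128 =0.13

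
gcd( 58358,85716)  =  2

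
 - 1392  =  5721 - 7113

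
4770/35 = 136+2/7 = 136.29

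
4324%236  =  76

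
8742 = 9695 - 953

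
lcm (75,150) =150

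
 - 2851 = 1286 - 4137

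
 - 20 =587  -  607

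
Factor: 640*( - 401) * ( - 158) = 40549120 =2^8*5^1*79^1*401^1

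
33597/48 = 699 + 15/16 = 699.94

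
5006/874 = 5 + 318/437 = 5.73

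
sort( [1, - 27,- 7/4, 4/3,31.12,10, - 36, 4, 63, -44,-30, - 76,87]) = [-76, - 44 , -36, - 30, - 27, - 7/4,1,4/3, 4, 10,31.12,63,87]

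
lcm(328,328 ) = 328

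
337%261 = 76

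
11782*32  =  377024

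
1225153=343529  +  881624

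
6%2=0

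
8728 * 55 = 480040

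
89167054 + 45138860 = 134305914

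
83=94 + -11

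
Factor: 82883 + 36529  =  119412 = 2^2* 3^2 * 31^1 * 107^1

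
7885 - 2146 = 5739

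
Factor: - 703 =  - 19^1 * 37^1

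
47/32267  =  47/32267 = 0.00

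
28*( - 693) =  - 19404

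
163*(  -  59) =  - 9617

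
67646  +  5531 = 73177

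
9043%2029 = 927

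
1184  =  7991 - 6807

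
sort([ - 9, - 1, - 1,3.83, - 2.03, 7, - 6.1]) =[ - 9, - 6.1, - 2.03, - 1, - 1,3.83, 7]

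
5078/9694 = 2539/4847 = 0.52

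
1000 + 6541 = 7541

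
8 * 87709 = 701672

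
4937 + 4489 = 9426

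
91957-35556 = 56401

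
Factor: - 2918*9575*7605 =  - 212482559250 = -2^1*3^2*5^3*13^2*383^1*1459^1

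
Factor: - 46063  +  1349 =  - 2^1 * 79^1 * 283^1 = - 44714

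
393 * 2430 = 954990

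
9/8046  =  1/894=   0.00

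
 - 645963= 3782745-4428708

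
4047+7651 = 11698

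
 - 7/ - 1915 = 7/1915 = 0.00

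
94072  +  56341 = 150413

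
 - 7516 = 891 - 8407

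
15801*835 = 13193835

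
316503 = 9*35167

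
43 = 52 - 9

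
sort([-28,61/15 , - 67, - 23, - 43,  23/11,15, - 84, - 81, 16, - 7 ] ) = [ - 84, - 81, - 67, - 43, - 28, - 23,-7, 23/11,61/15,  15,16]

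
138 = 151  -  13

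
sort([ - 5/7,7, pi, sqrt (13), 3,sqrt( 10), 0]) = [ - 5/7,0,3,pi,sqrt(10), sqrt( 13),7 ]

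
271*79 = 21409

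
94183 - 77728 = 16455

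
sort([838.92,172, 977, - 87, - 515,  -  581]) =[- 581,- 515,  -  87, 172,838.92, 977]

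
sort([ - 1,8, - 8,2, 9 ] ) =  [ - 8, - 1,2 , 8,  9 ]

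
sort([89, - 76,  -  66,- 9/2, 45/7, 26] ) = [ - 76, - 66, - 9/2,45/7,  26,  89]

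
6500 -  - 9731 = 16231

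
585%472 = 113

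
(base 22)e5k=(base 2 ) 1101011111010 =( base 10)6906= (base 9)10423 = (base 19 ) 1029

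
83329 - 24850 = 58479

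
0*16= 0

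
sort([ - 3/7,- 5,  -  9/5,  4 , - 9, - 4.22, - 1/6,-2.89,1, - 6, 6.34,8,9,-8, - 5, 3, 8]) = [-9,-8,-6, - 5, - 5, - 4.22, - 2.89, - 9/5 , - 3/7,-1/6,1, 3,4, 6.34 , 8,8,9]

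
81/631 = 81/631 = 0.13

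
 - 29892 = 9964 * ( - 3)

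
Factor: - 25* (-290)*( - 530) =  - 2^2*5^4*29^1*53^1 = - 3842500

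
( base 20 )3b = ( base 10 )71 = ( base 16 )47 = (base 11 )65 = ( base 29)2D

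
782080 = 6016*130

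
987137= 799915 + 187222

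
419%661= 419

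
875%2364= 875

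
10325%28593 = 10325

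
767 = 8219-7452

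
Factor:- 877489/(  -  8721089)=13^ ( -1 )  *17^1 * 71^1*727^1*670853^( -1) 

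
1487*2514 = 3738318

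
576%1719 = 576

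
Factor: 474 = 2^1*3^1*79^1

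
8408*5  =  42040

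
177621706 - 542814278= - 365192572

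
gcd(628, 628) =628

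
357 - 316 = 41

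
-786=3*( - 262 ) 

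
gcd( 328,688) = 8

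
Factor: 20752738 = 2^1*827^1*12547^1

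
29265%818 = 635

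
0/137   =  0=   0.00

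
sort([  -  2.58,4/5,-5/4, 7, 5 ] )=[-2.58 ,- 5/4,4/5, 5, 7]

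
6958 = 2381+4577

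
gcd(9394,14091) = 4697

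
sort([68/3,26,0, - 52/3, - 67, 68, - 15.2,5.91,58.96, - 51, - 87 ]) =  [ - 87, -67, - 51, - 52/3, - 15.2,0 , 5.91, 68/3,26,  58.96 , 68 ] 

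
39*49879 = 1945281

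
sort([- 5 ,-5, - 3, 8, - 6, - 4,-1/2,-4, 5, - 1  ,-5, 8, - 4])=[ - 6 , - 5, - 5, - 5, - 4, - 4, - 4, - 3,-1, - 1/2, 5,  8 , 8]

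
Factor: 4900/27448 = 1225/6862 = 2^( - 1 )*5^2*7^2*47^( - 1)*73^( - 1) 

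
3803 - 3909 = - 106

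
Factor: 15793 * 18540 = 2^2 * 3^2*5^1*17^1* 103^1 * 929^1 = 292802220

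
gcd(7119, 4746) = 2373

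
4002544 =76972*52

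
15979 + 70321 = 86300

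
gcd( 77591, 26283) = 1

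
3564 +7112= 10676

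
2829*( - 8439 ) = -23873931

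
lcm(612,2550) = 15300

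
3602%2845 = 757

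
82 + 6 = 88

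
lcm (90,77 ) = 6930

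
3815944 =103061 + 3712883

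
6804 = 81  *84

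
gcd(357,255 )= 51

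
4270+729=4999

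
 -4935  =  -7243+2308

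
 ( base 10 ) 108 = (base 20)58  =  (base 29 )3L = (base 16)6c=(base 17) 66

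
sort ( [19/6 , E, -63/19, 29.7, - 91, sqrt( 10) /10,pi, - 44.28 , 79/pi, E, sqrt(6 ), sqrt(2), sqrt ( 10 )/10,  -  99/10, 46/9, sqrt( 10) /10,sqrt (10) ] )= [ - 91,-44.28, - 99/10,-63/19,sqrt( 10) /10, sqrt( 10) /10,sqrt ( 10)/10 , sqrt(2 ), sqrt( 6)  ,  E,  E, pi, sqrt (10),19/6, 46/9, 79/pi, 29.7]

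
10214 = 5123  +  5091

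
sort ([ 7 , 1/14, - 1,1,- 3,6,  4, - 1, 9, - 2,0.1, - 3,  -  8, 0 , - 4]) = [-8, - 4,- 3 , - 3,-2, - 1,-1 , 0, 1/14,0.1, 1,4,  6,7  ,  9]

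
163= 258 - 95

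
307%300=7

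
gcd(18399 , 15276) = 3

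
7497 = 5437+2060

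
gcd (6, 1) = 1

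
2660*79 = 210140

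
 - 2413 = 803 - 3216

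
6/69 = 2/23 = 0.09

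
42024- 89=41935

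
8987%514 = 249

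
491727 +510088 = 1001815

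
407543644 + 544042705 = 951586349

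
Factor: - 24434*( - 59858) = 1462570372=2^2*19^1*173^2*643^1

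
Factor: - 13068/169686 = - 2^1 * 3^1*11^1*857^( - 1 ) =- 66/857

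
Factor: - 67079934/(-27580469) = 2^1*3^3*7^ ( - 1)  *  257^(-1)*15331^( - 1)*1242221^1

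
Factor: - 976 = -2^4 *61^1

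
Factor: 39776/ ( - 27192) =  - 2^2*3^(  -  1)*103^( - 1)*113^1 = - 452/309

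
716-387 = 329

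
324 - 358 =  - 34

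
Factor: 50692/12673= 2^2  =  4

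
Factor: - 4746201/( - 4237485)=5^( - 1)*7^( - 1 ) * 41^1*47^1*821^1 * 40357^ ( - 1)  =  1582067/1412495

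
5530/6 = 2765/3 = 921.67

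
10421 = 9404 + 1017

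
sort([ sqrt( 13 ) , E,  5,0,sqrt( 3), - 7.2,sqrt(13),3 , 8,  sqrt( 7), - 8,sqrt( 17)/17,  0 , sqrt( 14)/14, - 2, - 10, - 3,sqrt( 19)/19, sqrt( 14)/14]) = [ - 10, - 8, - 7.2, - 3,-2,0, 0,sqrt( 19)/19,sqrt ( 17) /17, sqrt( 14 ) /14,sqrt( 14)/14, sqrt(3 ), sqrt( 7),  E, 3, sqrt( 13 ),  sqrt( 13), 5,  8 ] 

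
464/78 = 5 + 37/39 = 5.95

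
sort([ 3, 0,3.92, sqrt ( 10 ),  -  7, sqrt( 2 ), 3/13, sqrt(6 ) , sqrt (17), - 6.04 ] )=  [- 7, - 6.04, 0, 3/13,sqrt (2 ),sqrt( 6),3  ,  sqrt(10), 3.92, sqrt( 17)] 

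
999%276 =171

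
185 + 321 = 506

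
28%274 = 28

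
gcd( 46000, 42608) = 16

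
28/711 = 28/711 = 0.04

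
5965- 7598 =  - 1633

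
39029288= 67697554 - 28668266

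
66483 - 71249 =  - 4766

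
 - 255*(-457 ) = 116535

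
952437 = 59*16143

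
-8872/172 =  - 52 + 18/43 = - 51.58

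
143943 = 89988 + 53955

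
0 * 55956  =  0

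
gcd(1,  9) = 1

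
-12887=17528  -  30415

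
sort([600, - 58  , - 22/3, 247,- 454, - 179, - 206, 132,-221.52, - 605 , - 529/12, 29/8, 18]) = [-605,  -  454, - 221.52, - 206, - 179, - 58, - 529/12 ,- 22/3, 29/8, 18, 132, 247,600]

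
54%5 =4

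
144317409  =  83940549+60376860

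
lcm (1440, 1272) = 76320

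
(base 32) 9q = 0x13A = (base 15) 15e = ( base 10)314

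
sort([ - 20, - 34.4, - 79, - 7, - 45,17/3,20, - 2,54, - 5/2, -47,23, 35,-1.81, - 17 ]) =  [-79, - 47, - 45, - 34.4, - 20,- 17, - 7, - 5/2, - 2, - 1.81,17/3,20,23,35 , 54] 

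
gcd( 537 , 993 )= 3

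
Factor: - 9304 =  - 2^3* 1163^1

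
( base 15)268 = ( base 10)548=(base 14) 2b2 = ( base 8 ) 1044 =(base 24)MK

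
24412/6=12206/3= 4068.67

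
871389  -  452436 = 418953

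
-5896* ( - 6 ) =35376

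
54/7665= 18/2555 =0.01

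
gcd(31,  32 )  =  1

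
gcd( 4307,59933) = 73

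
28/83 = 28/83 = 0.34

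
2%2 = 0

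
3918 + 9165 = 13083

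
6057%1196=77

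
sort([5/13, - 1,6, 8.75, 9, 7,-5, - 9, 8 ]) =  [ - 9,-5,- 1 , 5/13, 6, 7, 8, 8.75,9]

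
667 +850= 1517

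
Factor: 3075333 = 3^1*1025111^1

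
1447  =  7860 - 6413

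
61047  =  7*8721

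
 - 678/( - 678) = 1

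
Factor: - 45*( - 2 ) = 2^1*3^2*5^1= 90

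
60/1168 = 15/292  =  0.05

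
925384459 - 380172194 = 545212265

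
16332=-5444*(-3) 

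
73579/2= 36789 + 1/2 = 36789.50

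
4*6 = 24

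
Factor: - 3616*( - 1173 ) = 2^5*3^1*17^1*23^1 * 113^1 =4241568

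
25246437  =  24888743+357694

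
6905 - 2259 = 4646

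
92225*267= 24624075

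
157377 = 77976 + 79401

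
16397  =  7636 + 8761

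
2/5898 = 1/2949 = 0.00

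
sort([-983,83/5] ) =[- 983, 83/5 ]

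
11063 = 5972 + 5091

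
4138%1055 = 973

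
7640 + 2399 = 10039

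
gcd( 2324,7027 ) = 1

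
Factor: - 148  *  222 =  - 32856 =- 2^3 * 3^1*37^2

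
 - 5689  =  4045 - 9734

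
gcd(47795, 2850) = 5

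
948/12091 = 948/12091 = 0.08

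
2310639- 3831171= - 1520532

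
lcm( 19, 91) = 1729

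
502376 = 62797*8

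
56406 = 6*9401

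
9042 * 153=1383426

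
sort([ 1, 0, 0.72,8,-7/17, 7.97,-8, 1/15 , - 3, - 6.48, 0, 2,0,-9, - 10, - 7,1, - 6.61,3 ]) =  [ - 10,  -  9,-8, - 7 , - 6.61 ,-6.48,-3, - 7/17,0, 0, 0, 1/15, 0.72, 1,1, 2, 3,7.97, 8]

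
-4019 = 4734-8753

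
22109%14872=7237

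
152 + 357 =509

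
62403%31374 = 31029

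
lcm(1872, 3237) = 155376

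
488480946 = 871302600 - 382821654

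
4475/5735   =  895/1147 = 0.78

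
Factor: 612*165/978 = 2^1*3^2*5^1*11^1*17^1*163^ ( - 1) = 16830/163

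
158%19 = 6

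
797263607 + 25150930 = 822414537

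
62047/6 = 62047/6 = 10341.17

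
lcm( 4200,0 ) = 0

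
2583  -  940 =1643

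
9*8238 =74142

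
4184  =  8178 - 3994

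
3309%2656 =653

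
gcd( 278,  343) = 1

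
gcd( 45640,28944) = 8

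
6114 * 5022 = 30704508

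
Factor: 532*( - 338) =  - 2^3*7^1*13^2*19^1 = - 179816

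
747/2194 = 747/2194=0.34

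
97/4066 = 97/4066 =0.02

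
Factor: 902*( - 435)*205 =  - 80435850 = - 2^1*3^1*5^2*11^1*29^1*41^2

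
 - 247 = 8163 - 8410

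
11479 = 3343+8136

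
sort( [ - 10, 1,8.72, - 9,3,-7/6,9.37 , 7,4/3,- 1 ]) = [ - 10,  -  9, - 7/6 , - 1,  1,4/3,3,7, 8.72,  9.37]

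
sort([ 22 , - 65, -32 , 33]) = [ - 65 , - 32,  22,33]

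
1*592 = 592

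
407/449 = 407/449 = 0.91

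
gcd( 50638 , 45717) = 7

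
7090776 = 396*17906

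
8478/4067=2  +  344/4067  =  2.08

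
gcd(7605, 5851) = 1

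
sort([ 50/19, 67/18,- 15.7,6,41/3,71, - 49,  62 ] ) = [ - 49, - 15.7,  50/19,  67/18,6,41/3, 62,71] 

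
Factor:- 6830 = - 2^1*5^1*683^1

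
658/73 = 658/73 = 9.01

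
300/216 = 25/18 = 1.39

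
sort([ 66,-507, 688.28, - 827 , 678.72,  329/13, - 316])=[ - 827, - 507 ,-316, 329/13, 66,678.72, 688.28 ] 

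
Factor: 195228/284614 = 2^1 * 3^2*29^1*761^(-1 ) = 522/761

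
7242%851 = 434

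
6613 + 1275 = 7888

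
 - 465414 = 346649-812063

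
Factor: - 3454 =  - 2^1*11^1*157^1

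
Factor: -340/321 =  - 2^2*3^( - 1) * 5^1*17^1*107^( - 1)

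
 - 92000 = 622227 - 714227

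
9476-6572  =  2904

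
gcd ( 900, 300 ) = 300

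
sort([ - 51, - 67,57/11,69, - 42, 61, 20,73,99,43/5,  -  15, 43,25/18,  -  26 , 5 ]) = [ - 67, - 51,-42, - 26, - 15, 25/18,5, 57/11 , 43/5, 20 , 43,61, 69, 73, 99] 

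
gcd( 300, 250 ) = 50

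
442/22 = 221/11 = 20.09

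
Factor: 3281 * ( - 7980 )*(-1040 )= 27229675200 = 2^6*3^1*5^2*7^1*13^1*17^1*19^1*193^1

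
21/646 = 21/646 = 0.03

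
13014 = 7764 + 5250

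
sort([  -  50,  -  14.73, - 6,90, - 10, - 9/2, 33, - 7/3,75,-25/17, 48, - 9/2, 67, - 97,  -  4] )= [ - 97,  -  50, - 14.73, - 10, - 6, - 9/2, - 9/2, - 4, - 7/3 , - 25/17, 33, 48, 67,75,90]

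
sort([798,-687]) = [ - 687,798] 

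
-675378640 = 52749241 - 728127881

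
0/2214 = 0 = 0.00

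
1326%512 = 302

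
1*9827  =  9827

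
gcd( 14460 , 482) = 482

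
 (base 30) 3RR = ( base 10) 3537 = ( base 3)11212000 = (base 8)6721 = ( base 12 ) 2069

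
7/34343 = 7/34343 = 0.00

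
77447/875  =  88 + 447/875 = 88.51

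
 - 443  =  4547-4990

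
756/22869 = 4/121= 0.03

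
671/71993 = 671/71993 = 0.01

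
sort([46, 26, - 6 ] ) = [ - 6,26,46]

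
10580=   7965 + 2615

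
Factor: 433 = 433^1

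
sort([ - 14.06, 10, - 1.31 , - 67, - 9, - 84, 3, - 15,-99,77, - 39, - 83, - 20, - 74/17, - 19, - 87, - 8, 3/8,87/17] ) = [ - 99, - 87,-84, - 83, - 67, - 39 , - 20,-19, - 15, - 14.06, - 9,-8, - 74/17,  -  1.31,3/8,3, 87/17, 10,  77] 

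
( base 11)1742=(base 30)2e4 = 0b100010110000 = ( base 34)1VE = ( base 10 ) 2224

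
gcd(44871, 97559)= 1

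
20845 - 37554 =-16709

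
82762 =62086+20676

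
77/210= 11/30 = 0.37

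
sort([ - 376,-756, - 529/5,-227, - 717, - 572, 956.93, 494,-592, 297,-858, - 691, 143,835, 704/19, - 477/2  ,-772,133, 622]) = [ - 858, - 772, - 756,-717, - 691, - 592,-572,-376,-477/2, - 227,-529/5,704/19, 133, 143, 297,  494, 622, 835, 956.93 ] 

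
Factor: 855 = 3^2*5^1*19^1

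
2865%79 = 21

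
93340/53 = 93340/53 = 1761.13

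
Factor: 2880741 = 3^1*127^1*7561^1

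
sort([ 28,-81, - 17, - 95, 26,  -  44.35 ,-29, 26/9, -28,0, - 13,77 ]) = [ - 95, - 81,-44.35, - 29, - 28, - 17, - 13,0,26/9, 26,28,77 ]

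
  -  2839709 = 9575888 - 12415597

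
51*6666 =339966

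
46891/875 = 46891/875 = 53.59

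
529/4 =529/4 = 132.25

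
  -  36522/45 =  - 812 + 2/5 = - 811.60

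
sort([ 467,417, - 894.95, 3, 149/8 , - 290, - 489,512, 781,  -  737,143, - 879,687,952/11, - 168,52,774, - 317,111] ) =[ - 894.95,-879,  -  737, - 489, - 317, - 290,-168,3, 149/8,52,  952/11,111,143,417,467,  512,687,774 , 781 ]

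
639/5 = 639/5  =  127.80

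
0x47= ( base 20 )3b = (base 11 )65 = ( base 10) 71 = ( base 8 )107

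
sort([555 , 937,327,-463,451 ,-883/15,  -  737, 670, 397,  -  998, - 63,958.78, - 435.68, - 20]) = [-998,-737, - 463, - 435.68, -63, - 883/15,-20, 327 , 397,  451, 555,670, 937, 958.78 ] 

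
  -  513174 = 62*(-8277 )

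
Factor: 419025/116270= 555/154 = 2^( - 1) * 3^1 *5^1*7^(- 1)*11^ (  -  1 )*37^1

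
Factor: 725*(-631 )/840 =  - 2^( - 3)*3^( - 1 )*5^1*7^(-1 )*29^1*631^1 = -  91495/168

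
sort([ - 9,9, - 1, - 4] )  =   [ - 9, - 4,-1,9]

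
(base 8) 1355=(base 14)3b7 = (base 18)25B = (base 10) 749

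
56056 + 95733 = 151789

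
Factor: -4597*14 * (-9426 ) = 606638508 = 2^2 * 3^1  *7^1*1571^1*4597^1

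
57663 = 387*149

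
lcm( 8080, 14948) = 298960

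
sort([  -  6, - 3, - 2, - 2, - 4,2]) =[ - 6, - 4, - 3,-2, - 2, 2] 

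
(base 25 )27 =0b111001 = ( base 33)1O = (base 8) 71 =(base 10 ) 57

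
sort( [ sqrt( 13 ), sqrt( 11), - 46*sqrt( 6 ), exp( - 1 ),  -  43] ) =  [ - 46 * sqrt( 6 ), - 43,exp( - 1 ), sqrt( 11), sqrt(13 ) ]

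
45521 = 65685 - 20164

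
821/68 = 12+5/68  =  12.07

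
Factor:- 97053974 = -2^1*23^1 *2109869^1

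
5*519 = 2595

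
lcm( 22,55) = 110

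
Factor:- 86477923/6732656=- 2^( -4 )*47^(-1)*1279^( - 1)*12353989^1 = - 12353989/961808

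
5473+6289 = 11762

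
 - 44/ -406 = 22/203= 0.11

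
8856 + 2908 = 11764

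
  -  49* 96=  - 4704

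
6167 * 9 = 55503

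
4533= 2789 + 1744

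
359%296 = 63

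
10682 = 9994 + 688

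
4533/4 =4533/4=1133.25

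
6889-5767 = 1122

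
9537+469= 10006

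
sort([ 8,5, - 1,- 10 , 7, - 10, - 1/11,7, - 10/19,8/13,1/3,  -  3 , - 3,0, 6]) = [ - 10, - 10,-3, - 3,- 1,- 10/19, - 1/11,0,1/3, 8/13,5, 6,7  ,  7,8]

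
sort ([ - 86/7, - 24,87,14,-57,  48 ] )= [ - 57,-24, - 86/7, 14,  48,87 ]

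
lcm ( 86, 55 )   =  4730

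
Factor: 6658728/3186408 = 41^1*67^1 *101^1*  103^( - 1)*1289^( - 1) = 277447/132767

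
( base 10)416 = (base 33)CK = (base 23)i2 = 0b110100000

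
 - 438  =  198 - 636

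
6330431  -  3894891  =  2435540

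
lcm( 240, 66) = 2640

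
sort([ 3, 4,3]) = [ 3, 3,4 ] 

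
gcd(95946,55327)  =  1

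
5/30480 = 1/6096 = 0.00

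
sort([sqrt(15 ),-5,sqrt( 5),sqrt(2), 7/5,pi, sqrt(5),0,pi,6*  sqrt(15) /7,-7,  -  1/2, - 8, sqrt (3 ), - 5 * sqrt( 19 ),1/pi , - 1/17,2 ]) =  [ - 5 * sqrt(19), - 8, - 7 ,-5,-1/2,-1/17, 0,1/pi,7/5, sqrt(2 ),sqrt(3), 2,  sqrt( 5 ),sqrt( 5),pi,pi,6 * sqrt(15)/7,sqrt( 15)]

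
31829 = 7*4547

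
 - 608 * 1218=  - 740544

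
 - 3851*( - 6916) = 26633516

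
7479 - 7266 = 213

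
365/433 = 365/433 = 0.84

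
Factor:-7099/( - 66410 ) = 31/290 =2^( - 1 ) * 5^( - 1) * 29^ (-1)*31^1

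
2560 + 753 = 3313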